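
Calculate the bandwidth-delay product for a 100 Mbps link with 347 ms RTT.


BDP = bandwidth * RTT
= 100 Mbps * 347 ms
= 100 * 1e6 * 347 / 1000 bits
= 34700000 bits
= 4337500 bytes
= 4235.8398 KB
BDP = 34700000 bits (4337500 bytes)


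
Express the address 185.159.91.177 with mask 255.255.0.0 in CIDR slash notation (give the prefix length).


Binary: 11111111.11111111.00000000.00000000
Count leading 1s
Prefix: /16


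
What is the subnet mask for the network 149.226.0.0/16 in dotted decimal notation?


/16 means 16 network bits, 16 host bits
Binary: 11111111111111110000000000000000
Mask: 255.255.0.0


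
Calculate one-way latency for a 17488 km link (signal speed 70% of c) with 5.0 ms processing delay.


Speed = 0.7 * 3e5 km/s = 210000 km/s
Propagation delay = 17488 / 210000 = 0.0833 s = 83.2762 ms
Processing delay = 5.0 ms
Total one-way latency = 88.2762 ms


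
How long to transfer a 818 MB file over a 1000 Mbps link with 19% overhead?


Effective throughput = 1000 * (1 - 19/100) = 810 Mbps
File size in Mb = 818 * 8 = 6544 Mb
Time = 6544 / 810
Time = 8.079 seconds


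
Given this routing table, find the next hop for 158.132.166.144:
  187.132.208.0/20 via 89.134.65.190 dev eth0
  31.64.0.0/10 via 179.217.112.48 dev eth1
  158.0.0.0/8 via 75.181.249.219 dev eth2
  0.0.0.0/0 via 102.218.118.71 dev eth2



Longest prefix match for 158.132.166.144:
  /20 187.132.208.0: no
  /10 31.64.0.0: no
  /8 158.0.0.0: MATCH
  /0 0.0.0.0: MATCH
Selected: next-hop 75.181.249.219 via eth2 (matched /8)


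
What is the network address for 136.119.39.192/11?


IP:   10001000.01110111.00100111.11000000
Mask: 11111111.11100000.00000000.00000000
AND operation:
Net:  10001000.01100000.00000000.00000000
Network: 136.96.0.0/11


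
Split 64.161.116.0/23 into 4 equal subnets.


New prefix = 23 + 2 = 25
Each subnet has 128 addresses
  64.161.116.0/25
  64.161.116.128/25
  64.161.117.0/25
  64.161.117.128/25
Subnets: 64.161.116.0/25, 64.161.116.128/25, 64.161.117.0/25, 64.161.117.128/25


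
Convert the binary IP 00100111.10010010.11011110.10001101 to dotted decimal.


00100111 = 39
10010010 = 146
11011110 = 222
10001101 = 141
IP: 39.146.222.141


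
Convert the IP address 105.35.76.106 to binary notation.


105 = 01101001
35 = 00100011
76 = 01001100
106 = 01101010
Binary: 01101001.00100011.01001100.01101010


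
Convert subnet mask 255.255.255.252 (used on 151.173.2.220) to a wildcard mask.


Subnet mask: 255.255.255.252
Wildcard = 255.255.255.255 - subnet mask
255 - 255 = 0
255 - 255 = 0
255 - 255 = 0
255 - 252 = 3
Wildcard: 0.0.0.3


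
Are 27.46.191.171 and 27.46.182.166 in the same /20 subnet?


Mask: 255.255.240.0
27.46.191.171 AND mask = 27.46.176.0
27.46.182.166 AND mask = 27.46.176.0
Yes, same subnet (27.46.176.0)


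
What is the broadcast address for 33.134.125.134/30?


Network: 33.134.125.132/30
Host bits = 2
Set all host bits to 1:
Broadcast: 33.134.125.135


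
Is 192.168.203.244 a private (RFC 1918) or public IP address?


RFC 1918 private ranges:
  10.0.0.0/8 (10.0.0.0 - 10.255.255.255)
  172.16.0.0/12 (172.16.0.0 - 172.31.255.255)
  192.168.0.0/16 (192.168.0.0 - 192.168.255.255)
Private (in 192.168.0.0/16)


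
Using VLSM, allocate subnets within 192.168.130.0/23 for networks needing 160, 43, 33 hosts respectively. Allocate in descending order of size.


160 hosts -> /24 (254 usable): 192.168.130.0/24
43 hosts -> /26 (62 usable): 192.168.131.0/26
33 hosts -> /26 (62 usable): 192.168.131.64/26
Allocation: 192.168.130.0/24 (160 hosts, 254 usable); 192.168.131.0/26 (43 hosts, 62 usable); 192.168.131.64/26 (33 hosts, 62 usable)


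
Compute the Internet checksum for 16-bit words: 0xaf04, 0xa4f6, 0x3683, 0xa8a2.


Sum all words (with carry folding):
+ 0xaf04 = 0xaf04
+ 0xa4f6 = 0x53fb
+ 0x3683 = 0x8a7e
+ 0xa8a2 = 0x3321
One's complement: ~0x3321
Checksum = 0xccde


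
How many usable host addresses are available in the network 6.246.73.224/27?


Host bits = 32 - 27 = 5
Total addresses = 2^5 = 32
Usable = total - 2 (network and broadcast)
Usable hosts: 30


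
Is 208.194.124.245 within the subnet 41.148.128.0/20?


Subnet network: 41.148.128.0
Test IP AND mask: 208.194.112.0
No, 208.194.124.245 is not in 41.148.128.0/20


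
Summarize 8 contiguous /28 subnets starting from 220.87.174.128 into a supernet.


Original prefix: /28
Number of subnets: 8 = 2^3
New prefix = 28 - 3 = 25
Supernet: 220.87.174.128/25


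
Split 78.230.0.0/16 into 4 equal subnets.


New prefix = 16 + 2 = 18
Each subnet has 16384 addresses
  78.230.0.0/18
  78.230.64.0/18
  78.230.128.0/18
  78.230.192.0/18
Subnets: 78.230.0.0/18, 78.230.64.0/18, 78.230.128.0/18, 78.230.192.0/18


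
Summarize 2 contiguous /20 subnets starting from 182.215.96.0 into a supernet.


Original prefix: /20
Number of subnets: 2 = 2^1
New prefix = 20 - 1 = 19
Supernet: 182.215.96.0/19


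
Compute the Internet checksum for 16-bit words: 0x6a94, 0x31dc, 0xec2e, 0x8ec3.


Sum all words (with carry folding):
+ 0x6a94 = 0x6a94
+ 0x31dc = 0x9c70
+ 0xec2e = 0x889f
+ 0x8ec3 = 0x1763
One's complement: ~0x1763
Checksum = 0xe89c


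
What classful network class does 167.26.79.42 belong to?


First octet: 167
Binary: 10100111
10xxxxxx -> Class B (128-191)
Class B, default mask 255.255.0.0 (/16)


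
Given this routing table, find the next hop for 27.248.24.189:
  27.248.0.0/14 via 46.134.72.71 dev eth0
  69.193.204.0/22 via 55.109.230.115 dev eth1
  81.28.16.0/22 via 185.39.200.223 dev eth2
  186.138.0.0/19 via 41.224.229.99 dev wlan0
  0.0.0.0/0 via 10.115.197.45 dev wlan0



Longest prefix match for 27.248.24.189:
  /14 27.248.0.0: MATCH
  /22 69.193.204.0: no
  /22 81.28.16.0: no
  /19 186.138.0.0: no
  /0 0.0.0.0: MATCH
Selected: next-hop 46.134.72.71 via eth0 (matched /14)


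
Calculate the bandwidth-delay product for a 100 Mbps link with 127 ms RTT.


BDP = bandwidth * RTT
= 100 Mbps * 127 ms
= 100 * 1e6 * 127 / 1000 bits
= 12700000 bits
= 1587500 bytes
= 1550.293 KB
BDP = 12700000 bits (1587500 bytes)


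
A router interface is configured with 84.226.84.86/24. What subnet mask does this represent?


/24 means 24 network bits, 8 host bits
Binary: 11111111111111111111111100000000
Mask: 255.255.255.0


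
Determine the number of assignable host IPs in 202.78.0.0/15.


Host bits = 32 - 15 = 17
Total addresses = 2^17 = 131072
Usable = total - 2 (network and broadcast)
Usable hosts: 131070


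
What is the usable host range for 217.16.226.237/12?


Network: 217.16.0.0
Broadcast: 217.31.255.255
First usable = network + 1
Last usable = broadcast - 1
Range: 217.16.0.1 to 217.31.255.254


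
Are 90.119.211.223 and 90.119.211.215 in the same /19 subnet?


Mask: 255.255.224.0
90.119.211.223 AND mask = 90.119.192.0
90.119.211.215 AND mask = 90.119.192.0
Yes, same subnet (90.119.192.0)


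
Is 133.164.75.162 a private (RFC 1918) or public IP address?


RFC 1918 private ranges:
  10.0.0.0/8 (10.0.0.0 - 10.255.255.255)
  172.16.0.0/12 (172.16.0.0 - 172.31.255.255)
  192.168.0.0/16 (192.168.0.0 - 192.168.255.255)
Public (not in any RFC 1918 range)


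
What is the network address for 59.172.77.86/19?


IP:   00111011.10101100.01001101.01010110
Mask: 11111111.11111111.11100000.00000000
AND operation:
Net:  00111011.10101100.01000000.00000000
Network: 59.172.64.0/19


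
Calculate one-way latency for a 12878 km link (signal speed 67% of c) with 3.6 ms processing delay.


Speed = 0.67 * 3e5 km/s = 201000 km/s
Propagation delay = 12878 / 201000 = 0.0641 s = 64.0697 ms
Processing delay = 3.6 ms
Total one-way latency = 67.6697 ms


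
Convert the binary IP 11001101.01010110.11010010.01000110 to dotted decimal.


11001101 = 205
01010110 = 86
11010010 = 210
01000110 = 70
IP: 205.86.210.70


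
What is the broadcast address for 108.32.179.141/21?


Network: 108.32.176.0/21
Host bits = 11
Set all host bits to 1:
Broadcast: 108.32.183.255


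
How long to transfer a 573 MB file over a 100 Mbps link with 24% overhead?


Effective throughput = 100 * (1 - 24/100) = 76 Mbps
File size in Mb = 573 * 8 = 4584 Mb
Time = 4584 / 76
Time = 60.3158 seconds


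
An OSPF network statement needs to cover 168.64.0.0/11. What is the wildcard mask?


Subnet mask: 255.224.0.0
Wildcard = 255.255.255.255 - subnet mask
255 - 255 = 0
255 - 224 = 31
255 - 0 = 255
255 - 0 = 255
Wildcard: 0.31.255.255


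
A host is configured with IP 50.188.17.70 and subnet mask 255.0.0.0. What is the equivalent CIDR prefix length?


Binary: 11111111.00000000.00000000.00000000
Count leading 1s
Prefix: /8


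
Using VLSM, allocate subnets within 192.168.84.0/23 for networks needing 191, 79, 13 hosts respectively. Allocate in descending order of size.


191 hosts -> /24 (254 usable): 192.168.84.0/24
79 hosts -> /25 (126 usable): 192.168.85.0/25
13 hosts -> /28 (14 usable): 192.168.85.128/28
Allocation: 192.168.84.0/24 (191 hosts, 254 usable); 192.168.85.0/25 (79 hosts, 126 usable); 192.168.85.128/28 (13 hosts, 14 usable)


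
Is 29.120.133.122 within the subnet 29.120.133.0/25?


Subnet network: 29.120.133.0
Test IP AND mask: 29.120.133.0
Yes, 29.120.133.122 is in 29.120.133.0/25


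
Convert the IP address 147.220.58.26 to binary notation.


147 = 10010011
220 = 11011100
58 = 00111010
26 = 00011010
Binary: 10010011.11011100.00111010.00011010


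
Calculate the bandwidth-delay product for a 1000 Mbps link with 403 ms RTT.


BDP = bandwidth * RTT
= 1000 Mbps * 403 ms
= 1000 * 1e6 * 403 / 1000 bits
= 403000000 bits
= 50375000 bytes
= 49194.3359 KB
BDP = 403000000 bits (50375000 bytes)


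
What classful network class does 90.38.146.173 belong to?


First octet: 90
Binary: 01011010
0xxxxxxx -> Class A (1-126)
Class A, default mask 255.0.0.0 (/8)


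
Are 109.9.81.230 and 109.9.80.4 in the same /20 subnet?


Mask: 255.255.240.0
109.9.81.230 AND mask = 109.9.80.0
109.9.80.4 AND mask = 109.9.80.0
Yes, same subnet (109.9.80.0)


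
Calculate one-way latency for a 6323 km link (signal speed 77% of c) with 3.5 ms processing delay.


Speed = 0.77 * 3e5 km/s = 231000 km/s
Propagation delay = 6323 / 231000 = 0.0274 s = 27.3723 ms
Processing delay = 3.5 ms
Total one-way latency = 30.8723 ms


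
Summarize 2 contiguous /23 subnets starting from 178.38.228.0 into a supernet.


Original prefix: /23
Number of subnets: 2 = 2^1
New prefix = 23 - 1 = 22
Supernet: 178.38.228.0/22


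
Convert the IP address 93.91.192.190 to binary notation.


93 = 01011101
91 = 01011011
192 = 11000000
190 = 10111110
Binary: 01011101.01011011.11000000.10111110


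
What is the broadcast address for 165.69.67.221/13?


Network: 165.64.0.0/13
Host bits = 19
Set all host bits to 1:
Broadcast: 165.71.255.255


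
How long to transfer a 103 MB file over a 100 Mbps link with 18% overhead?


Effective throughput = 100 * (1 - 18/100) = 82 Mbps
File size in Mb = 103 * 8 = 824 Mb
Time = 824 / 82
Time = 10.0488 seconds


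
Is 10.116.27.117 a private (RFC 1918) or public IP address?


RFC 1918 private ranges:
  10.0.0.0/8 (10.0.0.0 - 10.255.255.255)
  172.16.0.0/12 (172.16.0.0 - 172.31.255.255)
  192.168.0.0/16 (192.168.0.0 - 192.168.255.255)
Private (in 10.0.0.0/8)


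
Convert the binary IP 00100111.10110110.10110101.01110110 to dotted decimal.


00100111 = 39
10110110 = 182
10110101 = 181
01110110 = 118
IP: 39.182.181.118


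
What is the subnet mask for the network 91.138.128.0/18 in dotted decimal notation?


/18 means 18 network bits, 14 host bits
Binary: 11111111111111111100000000000000
Mask: 255.255.192.0


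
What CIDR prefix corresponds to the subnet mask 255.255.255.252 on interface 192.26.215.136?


Binary: 11111111.11111111.11111111.11111100
Count leading 1s
Prefix: /30


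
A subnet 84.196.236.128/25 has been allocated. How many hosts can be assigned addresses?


Host bits = 32 - 25 = 7
Total addresses = 2^7 = 128
Usable = total - 2 (network and broadcast)
Usable hosts: 126


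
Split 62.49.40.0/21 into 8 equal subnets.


New prefix = 21 + 3 = 24
Each subnet has 256 addresses
  62.49.40.0/24
  62.49.41.0/24
  62.49.42.0/24
  62.49.43.0/24
  62.49.44.0/24
  62.49.45.0/24
  62.49.46.0/24
  62.49.47.0/24
Subnets: 62.49.40.0/24, 62.49.41.0/24, 62.49.42.0/24, 62.49.43.0/24, 62.49.44.0/24, 62.49.45.0/24, 62.49.46.0/24, 62.49.47.0/24


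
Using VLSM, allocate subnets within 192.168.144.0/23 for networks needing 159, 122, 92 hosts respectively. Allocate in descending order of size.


159 hosts -> /24 (254 usable): 192.168.144.0/24
122 hosts -> /25 (126 usable): 192.168.145.0/25
92 hosts -> /25 (126 usable): 192.168.145.128/25
Allocation: 192.168.144.0/24 (159 hosts, 254 usable); 192.168.145.0/25 (122 hosts, 126 usable); 192.168.145.128/25 (92 hosts, 126 usable)


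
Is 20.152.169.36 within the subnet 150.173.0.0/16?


Subnet network: 150.173.0.0
Test IP AND mask: 20.152.0.0
No, 20.152.169.36 is not in 150.173.0.0/16


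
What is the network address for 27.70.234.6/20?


IP:   00011011.01000110.11101010.00000110
Mask: 11111111.11111111.11110000.00000000
AND operation:
Net:  00011011.01000110.11100000.00000000
Network: 27.70.224.0/20


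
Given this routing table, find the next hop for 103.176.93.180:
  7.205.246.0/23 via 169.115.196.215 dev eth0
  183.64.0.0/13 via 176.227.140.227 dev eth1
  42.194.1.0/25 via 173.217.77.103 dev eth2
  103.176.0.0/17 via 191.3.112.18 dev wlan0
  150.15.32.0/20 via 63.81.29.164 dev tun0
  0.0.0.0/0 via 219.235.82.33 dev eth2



Longest prefix match for 103.176.93.180:
  /23 7.205.246.0: no
  /13 183.64.0.0: no
  /25 42.194.1.0: no
  /17 103.176.0.0: MATCH
  /20 150.15.32.0: no
  /0 0.0.0.0: MATCH
Selected: next-hop 191.3.112.18 via wlan0 (matched /17)


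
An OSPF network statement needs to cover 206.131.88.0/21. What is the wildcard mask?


Subnet mask: 255.255.248.0
Wildcard = 255.255.255.255 - subnet mask
255 - 255 = 0
255 - 255 = 0
255 - 248 = 7
255 - 0 = 255
Wildcard: 0.0.7.255


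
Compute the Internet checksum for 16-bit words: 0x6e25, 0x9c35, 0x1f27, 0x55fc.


Sum all words (with carry folding):
+ 0x6e25 = 0x6e25
+ 0x9c35 = 0x0a5b
+ 0x1f27 = 0x2982
+ 0x55fc = 0x7f7e
One's complement: ~0x7f7e
Checksum = 0x8081


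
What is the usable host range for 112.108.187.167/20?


Network: 112.108.176.0
Broadcast: 112.108.191.255
First usable = network + 1
Last usable = broadcast - 1
Range: 112.108.176.1 to 112.108.191.254


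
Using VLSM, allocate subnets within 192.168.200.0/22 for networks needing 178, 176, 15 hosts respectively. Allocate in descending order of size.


178 hosts -> /24 (254 usable): 192.168.200.0/24
176 hosts -> /24 (254 usable): 192.168.201.0/24
15 hosts -> /27 (30 usable): 192.168.202.0/27
Allocation: 192.168.200.0/24 (178 hosts, 254 usable); 192.168.201.0/24 (176 hosts, 254 usable); 192.168.202.0/27 (15 hosts, 30 usable)


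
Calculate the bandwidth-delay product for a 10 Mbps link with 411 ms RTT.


BDP = bandwidth * RTT
= 10 Mbps * 411 ms
= 10 * 1e6 * 411 / 1000 bits
= 4110000 bits
= 513750 bytes
= 501.709 KB
BDP = 4110000 bits (513750 bytes)


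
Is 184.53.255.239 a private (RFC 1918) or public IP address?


RFC 1918 private ranges:
  10.0.0.0/8 (10.0.0.0 - 10.255.255.255)
  172.16.0.0/12 (172.16.0.0 - 172.31.255.255)
  192.168.0.0/16 (192.168.0.0 - 192.168.255.255)
Public (not in any RFC 1918 range)


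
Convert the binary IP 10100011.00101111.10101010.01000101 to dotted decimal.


10100011 = 163
00101111 = 47
10101010 = 170
01000101 = 69
IP: 163.47.170.69


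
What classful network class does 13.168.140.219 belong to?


First octet: 13
Binary: 00001101
0xxxxxxx -> Class A (1-126)
Class A, default mask 255.0.0.0 (/8)


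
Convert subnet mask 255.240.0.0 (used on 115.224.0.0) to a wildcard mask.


Subnet mask: 255.240.0.0
Wildcard = 255.255.255.255 - subnet mask
255 - 255 = 0
255 - 240 = 15
255 - 0 = 255
255 - 0 = 255
Wildcard: 0.15.255.255


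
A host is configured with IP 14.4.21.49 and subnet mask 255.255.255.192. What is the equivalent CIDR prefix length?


Binary: 11111111.11111111.11111111.11000000
Count leading 1s
Prefix: /26


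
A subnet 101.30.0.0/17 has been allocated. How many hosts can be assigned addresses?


Host bits = 32 - 17 = 15
Total addresses = 2^15 = 32768
Usable = total - 2 (network and broadcast)
Usable hosts: 32766


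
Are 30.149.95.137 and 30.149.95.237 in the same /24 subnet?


Mask: 255.255.255.0
30.149.95.137 AND mask = 30.149.95.0
30.149.95.237 AND mask = 30.149.95.0
Yes, same subnet (30.149.95.0)


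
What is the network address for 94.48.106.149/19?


IP:   01011110.00110000.01101010.10010101
Mask: 11111111.11111111.11100000.00000000
AND operation:
Net:  01011110.00110000.01100000.00000000
Network: 94.48.96.0/19


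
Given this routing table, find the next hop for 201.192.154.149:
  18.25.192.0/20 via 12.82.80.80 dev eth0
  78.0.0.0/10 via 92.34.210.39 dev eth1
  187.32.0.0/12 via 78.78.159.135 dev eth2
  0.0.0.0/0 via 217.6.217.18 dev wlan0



Longest prefix match for 201.192.154.149:
  /20 18.25.192.0: no
  /10 78.0.0.0: no
  /12 187.32.0.0: no
  /0 0.0.0.0: MATCH
Selected: next-hop 217.6.217.18 via wlan0 (matched /0)


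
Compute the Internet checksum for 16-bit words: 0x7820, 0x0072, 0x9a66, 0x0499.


Sum all words (with carry folding):
+ 0x7820 = 0x7820
+ 0x0072 = 0x7892
+ 0x9a66 = 0x12f9
+ 0x0499 = 0x1792
One's complement: ~0x1792
Checksum = 0xe86d


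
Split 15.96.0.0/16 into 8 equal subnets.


New prefix = 16 + 3 = 19
Each subnet has 8192 addresses
  15.96.0.0/19
  15.96.32.0/19
  15.96.64.0/19
  15.96.96.0/19
  15.96.128.0/19
  15.96.160.0/19
  15.96.192.0/19
  15.96.224.0/19
Subnets: 15.96.0.0/19, 15.96.32.0/19, 15.96.64.0/19, 15.96.96.0/19, 15.96.128.0/19, 15.96.160.0/19, 15.96.192.0/19, 15.96.224.0/19


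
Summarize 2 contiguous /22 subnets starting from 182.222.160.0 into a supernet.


Original prefix: /22
Number of subnets: 2 = 2^1
New prefix = 22 - 1 = 21
Supernet: 182.222.160.0/21


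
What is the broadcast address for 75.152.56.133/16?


Network: 75.152.0.0/16
Host bits = 16
Set all host bits to 1:
Broadcast: 75.152.255.255


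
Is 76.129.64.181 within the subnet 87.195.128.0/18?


Subnet network: 87.195.128.0
Test IP AND mask: 76.129.64.0
No, 76.129.64.181 is not in 87.195.128.0/18


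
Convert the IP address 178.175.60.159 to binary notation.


178 = 10110010
175 = 10101111
60 = 00111100
159 = 10011111
Binary: 10110010.10101111.00111100.10011111


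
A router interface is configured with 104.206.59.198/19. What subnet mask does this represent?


/19 means 19 network bits, 13 host bits
Binary: 11111111111111111110000000000000
Mask: 255.255.224.0


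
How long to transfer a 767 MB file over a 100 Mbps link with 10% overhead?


Effective throughput = 100 * (1 - 10/100) = 90 Mbps
File size in Mb = 767 * 8 = 6136 Mb
Time = 6136 / 90
Time = 68.1778 seconds


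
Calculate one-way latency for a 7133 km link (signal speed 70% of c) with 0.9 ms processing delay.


Speed = 0.7 * 3e5 km/s = 210000 km/s
Propagation delay = 7133 / 210000 = 0.034 s = 33.9667 ms
Processing delay = 0.9 ms
Total one-way latency = 34.8667 ms


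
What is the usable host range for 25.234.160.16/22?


Network: 25.234.160.0
Broadcast: 25.234.163.255
First usable = network + 1
Last usable = broadcast - 1
Range: 25.234.160.1 to 25.234.163.254


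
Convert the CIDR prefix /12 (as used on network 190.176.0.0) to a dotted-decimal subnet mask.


/12 means 12 network bits, 20 host bits
Binary: 11111111111100000000000000000000
Mask: 255.240.0.0


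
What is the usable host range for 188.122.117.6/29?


Network: 188.122.117.0
Broadcast: 188.122.117.7
First usable = network + 1
Last usable = broadcast - 1
Range: 188.122.117.1 to 188.122.117.6


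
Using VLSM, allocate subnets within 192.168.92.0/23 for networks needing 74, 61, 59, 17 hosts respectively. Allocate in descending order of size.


74 hosts -> /25 (126 usable): 192.168.92.0/25
61 hosts -> /26 (62 usable): 192.168.92.128/26
59 hosts -> /26 (62 usable): 192.168.92.192/26
17 hosts -> /27 (30 usable): 192.168.93.0/27
Allocation: 192.168.92.0/25 (74 hosts, 126 usable); 192.168.92.128/26 (61 hosts, 62 usable); 192.168.92.192/26 (59 hosts, 62 usable); 192.168.93.0/27 (17 hosts, 30 usable)


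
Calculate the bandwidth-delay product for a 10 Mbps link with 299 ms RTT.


BDP = bandwidth * RTT
= 10 Mbps * 299 ms
= 10 * 1e6 * 299 / 1000 bits
= 2990000 bits
= 373750 bytes
= 364.9902 KB
BDP = 2990000 bits (373750 bytes)


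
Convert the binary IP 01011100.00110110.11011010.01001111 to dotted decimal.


01011100 = 92
00110110 = 54
11011010 = 218
01001111 = 79
IP: 92.54.218.79


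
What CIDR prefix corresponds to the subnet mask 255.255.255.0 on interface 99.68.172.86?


Binary: 11111111.11111111.11111111.00000000
Count leading 1s
Prefix: /24


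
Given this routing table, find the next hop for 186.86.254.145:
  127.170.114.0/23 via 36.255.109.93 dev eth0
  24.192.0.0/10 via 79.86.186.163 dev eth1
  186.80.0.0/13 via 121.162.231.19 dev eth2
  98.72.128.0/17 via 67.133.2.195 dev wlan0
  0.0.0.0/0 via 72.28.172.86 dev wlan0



Longest prefix match for 186.86.254.145:
  /23 127.170.114.0: no
  /10 24.192.0.0: no
  /13 186.80.0.0: MATCH
  /17 98.72.128.0: no
  /0 0.0.0.0: MATCH
Selected: next-hop 121.162.231.19 via eth2 (matched /13)


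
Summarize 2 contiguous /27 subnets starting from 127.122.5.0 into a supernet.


Original prefix: /27
Number of subnets: 2 = 2^1
New prefix = 27 - 1 = 26
Supernet: 127.122.5.0/26


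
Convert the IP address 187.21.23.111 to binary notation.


187 = 10111011
21 = 00010101
23 = 00010111
111 = 01101111
Binary: 10111011.00010101.00010111.01101111


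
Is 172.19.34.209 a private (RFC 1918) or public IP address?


RFC 1918 private ranges:
  10.0.0.0/8 (10.0.0.0 - 10.255.255.255)
  172.16.0.0/12 (172.16.0.0 - 172.31.255.255)
  192.168.0.0/16 (192.168.0.0 - 192.168.255.255)
Private (in 172.16.0.0/12)


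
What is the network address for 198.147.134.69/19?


IP:   11000110.10010011.10000110.01000101
Mask: 11111111.11111111.11100000.00000000
AND operation:
Net:  11000110.10010011.10000000.00000000
Network: 198.147.128.0/19


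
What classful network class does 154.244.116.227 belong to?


First octet: 154
Binary: 10011010
10xxxxxx -> Class B (128-191)
Class B, default mask 255.255.0.0 (/16)


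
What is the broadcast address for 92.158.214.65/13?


Network: 92.152.0.0/13
Host bits = 19
Set all host bits to 1:
Broadcast: 92.159.255.255


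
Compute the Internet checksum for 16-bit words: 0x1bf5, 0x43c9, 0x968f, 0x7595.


Sum all words (with carry folding):
+ 0x1bf5 = 0x1bf5
+ 0x43c9 = 0x5fbe
+ 0x968f = 0xf64d
+ 0x7595 = 0x6be3
One's complement: ~0x6be3
Checksum = 0x941c


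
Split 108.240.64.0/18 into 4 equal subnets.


New prefix = 18 + 2 = 20
Each subnet has 4096 addresses
  108.240.64.0/20
  108.240.80.0/20
  108.240.96.0/20
  108.240.112.0/20
Subnets: 108.240.64.0/20, 108.240.80.0/20, 108.240.96.0/20, 108.240.112.0/20


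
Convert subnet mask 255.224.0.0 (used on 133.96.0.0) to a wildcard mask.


Subnet mask: 255.224.0.0
Wildcard = 255.255.255.255 - subnet mask
255 - 255 = 0
255 - 224 = 31
255 - 0 = 255
255 - 0 = 255
Wildcard: 0.31.255.255


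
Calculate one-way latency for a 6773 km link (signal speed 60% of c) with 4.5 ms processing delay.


Speed = 0.6 * 3e5 km/s = 180000 km/s
Propagation delay = 6773 / 180000 = 0.0376 s = 37.6278 ms
Processing delay = 4.5 ms
Total one-way latency = 42.1278 ms


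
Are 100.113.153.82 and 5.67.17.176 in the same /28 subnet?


Mask: 255.255.255.240
100.113.153.82 AND mask = 100.113.153.80
5.67.17.176 AND mask = 5.67.17.176
No, different subnets (100.113.153.80 vs 5.67.17.176)


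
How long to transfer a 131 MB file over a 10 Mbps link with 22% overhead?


Effective throughput = 10 * (1 - 22/100) = 7.8 Mbps
File size in Mb = 131 * 8 = 1048 Mb
Time = 1048 / 7.8
Time = 134.359 seconds


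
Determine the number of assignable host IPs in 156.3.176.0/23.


Host bits = 32 - 23 = 9
Total addresses = 2^9 = 512
Usable = total - 2 (network and broadcast)
Usable hosts: 510


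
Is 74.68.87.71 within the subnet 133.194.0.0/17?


Subnet network: 133.194.0.0
Test IP AND mask: 74.68.0.0
No, 74.68.87.71 is not in 133.194.0.0/17


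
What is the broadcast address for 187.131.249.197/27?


Network: 187.131.249.192/27
Host bits = 5
Set all host bits to 1:
Broadcast: 187.131.249.223


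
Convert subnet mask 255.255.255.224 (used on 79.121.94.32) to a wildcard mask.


Subnet mask: 255.255.255.224
Wildcard = 255.255.255.255 - subnet mask
255 - 255 = 0
255 - 255 = 0
255 - 255 = 0
255 - 224 = 31
Wildcard: 0.0.0.31


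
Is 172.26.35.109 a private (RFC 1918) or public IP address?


RFC 1918 private ranges:
  10.0.0.0/8 (10.0.0.0 - 10.255.255.255)
  172.16.0.0/12 (172.16.0.0 - 172.31.255.255)
  192.168.0.0/16 (192.168.0.0 - 192.168.255.255)
Private (in 172.16.0.0/12)


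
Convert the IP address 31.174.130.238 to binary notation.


31 = 00011111
174 = 10101110
130 = 10000010
238 = 11101110
Binary: 00011111.10101110.10000010.11101110


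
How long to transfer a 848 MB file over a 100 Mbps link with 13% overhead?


Effective throughput = 100 * (1 - 13/100) = 87 Mbps
File size in Mb = 848 * 8 = 6784 Mb
Time = 6784 / 87
Time = 77.977 seconds


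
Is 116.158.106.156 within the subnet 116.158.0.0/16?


Subnet network: 116.158.0.0
Test IP AND mask: 116.158.0.0
Yes, 116.158.106.156 is in 116.158.0.0/16


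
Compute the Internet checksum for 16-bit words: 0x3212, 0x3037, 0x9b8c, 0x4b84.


Sum all words (with carry folding):
+ 0x3212 = 0x3212
+ 0x3037 = 0x6249
+ 0x9b8c = 0xfdd5
+ 0x4b84 = 0x495a
One's complement: ~0x495a
Checksum = 0xb6a5


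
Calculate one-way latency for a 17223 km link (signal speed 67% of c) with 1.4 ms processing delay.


Speed = 0.67 * 3e5 km/s = 201000 km/s
Propagation delay = 17223 / 201000 = 0.0857 s = 85.6866 ms
Processing delay = 1.4 ms
Total one-way latency = 87.0866 ms


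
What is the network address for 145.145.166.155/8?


IP:   10010001.10010001.10100110.10011011
Mask: 11111111.00000000.00000000.00000000
AND operation:
Net:  10010001.00000000.00000000.00000000
Network: 145.0.0.0/8


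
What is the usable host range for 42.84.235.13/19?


Network: 42.84.224.0
Broadcast: 42.84.255.255
First usable = network + 1
Last usable = broadcast - 1
Range: 42.84.224.1 to 42.84.255.254


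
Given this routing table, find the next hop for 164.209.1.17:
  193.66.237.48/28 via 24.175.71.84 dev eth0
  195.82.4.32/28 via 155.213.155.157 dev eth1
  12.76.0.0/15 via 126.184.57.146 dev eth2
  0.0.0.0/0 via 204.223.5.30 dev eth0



Longest prefix match for 164.209.1.17:
  /28 193.66.237.48: no
  /28 195.82.4.32: no
  /15 12.76.0.0: no
  /0 0.0.0.0: MATCH
Selected: next-hop 204.223.5.30 via eth0 (matched /0)


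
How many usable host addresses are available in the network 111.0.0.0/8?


Host bits = 32 - 8 = 24
Total addresses = 2^24 = 16777216
Usable = total - 2 (network and broadcast)
Usable hosts: 16777214


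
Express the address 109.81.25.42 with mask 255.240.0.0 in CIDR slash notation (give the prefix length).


Binary: 11111111.11110000.00000000.00000000
Count leading 1s
Prefix: /12


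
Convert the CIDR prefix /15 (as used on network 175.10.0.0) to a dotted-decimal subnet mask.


/15 means 15 network bits, 17 host bits
Binary: 11111111111111100000000000000000
Mask: 255.254.0.0


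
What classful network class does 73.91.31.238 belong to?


First octet: 73
Binary: 01001001
0xxxxxxx -> Class A (1-126)
Class A, default mask 255.0.0.0 (/8)


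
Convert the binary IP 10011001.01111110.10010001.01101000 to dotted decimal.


10011001 = 153
01111110 = 126
10010001 = 145
01101000 = 104
IP: 153.126.145.104


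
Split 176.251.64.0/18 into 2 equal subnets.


New prefix = 18 + 1 = 19
Each subnet has 8192 addresses
  176.251.64.0/19
  176.251.96.0/19
Subnets: 176.251.64.0/19, 176.251.96.0/19


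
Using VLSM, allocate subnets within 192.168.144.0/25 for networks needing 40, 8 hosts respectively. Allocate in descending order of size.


40 hosts -> /26 (62 usable): 192.168.144.0/26
8 hosts -> /28 (14 usable): 192.168.144.64/28
Allocation: 192.168.144.0/26 (40 hosts, 62 usable); 192.168.144.64/28 (8 hosts, 14 usable)


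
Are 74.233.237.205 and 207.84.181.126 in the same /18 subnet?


Mask: 255.255.192.0
74.233.237.205 AND mask = 74.233.192.0
207.84.181.126 AND mask = 207.84.128.0
No, different subnets (74.233.192.0 vs 207.84.128.0)


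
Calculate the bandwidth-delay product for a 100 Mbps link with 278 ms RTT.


BDP = bandwidth * RTT
= 100 Mbps * 278 ms
= 100 * 1e6 * 278 / 1000 bits
= 27800000 bits
= 3475000 bytes
= 3393.5547 KB
BDP = 27800000 bits (3475000 bytes)


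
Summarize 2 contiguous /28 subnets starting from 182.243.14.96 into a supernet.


Original prefix: /28
Number of subnets: 2 = 2^1
New prefix = 28 - 1 = 27
Supernet: 182.243.14.96/27


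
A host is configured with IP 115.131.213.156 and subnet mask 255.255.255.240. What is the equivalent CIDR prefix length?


Binary: 11111111.11111111.11111111.11110000
Count leading 1s
Prefix: /28


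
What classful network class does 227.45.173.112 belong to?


First octet: 227
Binary: 11100011
1110xxxx -> Class D (224-239)
Class D (multicast), default mask N/A


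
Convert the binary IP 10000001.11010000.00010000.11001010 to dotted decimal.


10000001 = 129
11010000 = 208
00010000 = 16
11001010 = 202
IP: 129.208.16.202


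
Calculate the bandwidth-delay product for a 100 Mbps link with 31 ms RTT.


BDP = bandwidth * RTT
= 100 Mbps * 31 ms
= 100 * 1e6 * 31 / 1000 bits
= 3100000 bits
= 387500 bytes
= 378.418 KB
BDP = 3100000 bits (387500 bytes)


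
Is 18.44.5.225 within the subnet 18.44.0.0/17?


Subnet network: 18.44.0.0
Test IP AND mask: 18.44.0.0
Yes, 18.44.5.225 is in 18.44.0.0/17


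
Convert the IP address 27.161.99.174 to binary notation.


27 = 00011011
161 = 10100001
99 = 01100011
174 = 10101110
Binary: 00011011.10100001.01100011.10101110


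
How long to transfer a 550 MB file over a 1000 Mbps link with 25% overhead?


Effective throughput = 1000 * (1 - 25/100) = 750 Mbps
File size in Mb = 550 * 8 = 4400 Mb
Time = 4400 / 750
Time = 5.8667 seconds


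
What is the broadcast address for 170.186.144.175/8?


Network: 170.0.0.0/8
Host bits = 24
Set all host bits to 1:
Broadcast: 170.255.255.255


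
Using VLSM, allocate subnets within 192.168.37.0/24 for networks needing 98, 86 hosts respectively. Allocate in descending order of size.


98 hosts -> /25 (126 usable): 192.168.37.0/25
86 hosts -> /25 (126 usable): 192.168.37.128/25
Allocation: 192.168.37.0/25 (98 hosts, 126 usable); 192.168.37.128/25 (86 hosts, 126 usable)


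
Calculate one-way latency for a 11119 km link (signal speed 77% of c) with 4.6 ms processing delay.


Speed = 0.77 * 3e5 km/s = 231000 km/s
Propagation delay = 11119 / 231000 = 0.0481 s = 48.1342 ms
Processing delay = 4.6 ms
Total one-way latency = 52.7342 ms


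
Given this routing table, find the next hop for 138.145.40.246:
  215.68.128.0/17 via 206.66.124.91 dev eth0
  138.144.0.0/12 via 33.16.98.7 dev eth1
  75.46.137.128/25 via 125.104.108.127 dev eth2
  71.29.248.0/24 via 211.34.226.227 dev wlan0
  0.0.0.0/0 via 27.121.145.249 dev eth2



Longest prefix match for 138.145.40.246:
  /17 215.68.128.0: no
  /12 138.144.0.0: MATCH
  /25 75.46.137.128: no
  /24 71.29.248.0: no
  /0 0.0.0.0: MATCH
Selected: next-hop 33.16.98.7 via eth1 (matched /12)


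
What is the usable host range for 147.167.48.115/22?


Network: 147.167.48.0
Broadcast: 147.167.51.255
First usable = network + 1
Last usable = broadcast - 1
Range: 147.167.48.1 to 147.167.51.254


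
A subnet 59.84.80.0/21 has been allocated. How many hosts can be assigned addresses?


Host bits = 32 - 21 = 11
Total addresses = 2^11 = 2048
Usable = total - 2 (network and broadcast)
Usable hosts: 2046


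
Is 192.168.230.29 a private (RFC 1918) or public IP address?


RFC 1918 private ranges:
  10.0.0.0/8 (10.0.0.0 - 10.255.255.255)
  172.16.0.0/12 (172.16.0.0 - 172.31.255.255)
  192.168.0.0/16 (192.168.0.0 - 192.168.255.255)
Private (in 192.168.0.0/16)


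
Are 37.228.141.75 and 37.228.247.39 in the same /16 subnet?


Mask: 255.255.0.0
37.228.141.75 AND mask = 37.228.0.0
37.228.247.39 AND mask = 37.228.0.0
Yes, same subnet (37.228.0.0)


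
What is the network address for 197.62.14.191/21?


IP:   11000101.00111110.00001110.10111111
Mask: 11111111.11111111.11111000.00000000
AND operation:
Net:  11000101.00111110.00001000.00000000
Network: 197.62.8.0/21


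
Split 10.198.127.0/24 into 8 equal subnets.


New prefix = 24 + 3 = 27
Each subnet has 32 addresses
  10.198.127.0/27
  10.198.127.32/27
  10.198.127.64/27
  10.198.127.96/27
  10.198.127.128/27
  10.198.127.160/27
  10.198.127.192/27
  10.198.127.224/27
Subnets: 10.198.127.0/27, 10.198.127.32/27, 10.198.127.64/27, 10.198.127.96/27, 10.198.127.128/27, 10.198.127.160/27, 10.198.127.192/27, 10.198.127.224/27


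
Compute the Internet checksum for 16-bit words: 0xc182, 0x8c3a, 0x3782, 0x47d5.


Sum all words (with carry folding):
+ 0xc182 = 0xc182
+ 0x8c3a = 0x4dbd
+ 0x3782 = 0x853f
+ 0x47d5 = 0xcd14
One's complement: ~0xcd14
Checksum = 0x32eb


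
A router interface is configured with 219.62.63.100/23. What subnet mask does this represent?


/23 means 23 network bits, 9 host bits
Binary: 11111111111111111111111000000000
Mask: 255.255.254.0


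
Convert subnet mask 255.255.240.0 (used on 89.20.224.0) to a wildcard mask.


Subnet mask: 255.255.240.0
Wildcard = 255.255.255.255 - subnet mask
255 - 255 = 0
255 - 255 = 0
255 - 240 = 15
255 - 0 = 255
Wildcard: 0.0.15.255


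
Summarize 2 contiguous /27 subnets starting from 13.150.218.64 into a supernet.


Original prefix: /27
Number of subnets: 2 = 2^1
New prefix = 27 - 1 = 26
Supernet: 13.150.218.64/26


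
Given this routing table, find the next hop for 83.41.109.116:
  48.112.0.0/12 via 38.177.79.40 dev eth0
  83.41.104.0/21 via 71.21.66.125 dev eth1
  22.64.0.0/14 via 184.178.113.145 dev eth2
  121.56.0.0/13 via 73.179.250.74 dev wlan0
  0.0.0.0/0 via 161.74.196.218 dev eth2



Longest prefix match for 83.41.109.116:
  /12 48.112.0.0: no
  /21 83.41.104.0: MATCH
  /14 22.64.0.0: no
  /13 121.56.0.0: no
  /0 0.0.0.0: MATCH
Selected: next-hop 71.21.66.125 via eth1 (matched /21)


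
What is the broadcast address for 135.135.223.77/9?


Network: 135.128.0.0/9
Host bits = 23
Set all host bits to 1:
Broadcast: 135.255.255.255


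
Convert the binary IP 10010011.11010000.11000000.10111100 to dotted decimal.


10010011 = 147
11010000 = 208
11000000 = 192
10111100 = 188
IP: 147.208.192.188


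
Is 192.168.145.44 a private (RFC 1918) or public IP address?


RFC 1918 private ranges:
  10.0.0.0/8 (10.0.0.0 - 10.255.255.255)
  172.16.0.0/12 (172.16.0.0 - 172.31.255.255)
  192.168.0.0/16 (192.168.0.0 - 192.168.255.255)
Private (in 192.168.0.0/16)


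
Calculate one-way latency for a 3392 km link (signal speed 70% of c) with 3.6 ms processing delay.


Speed = 0.7 * 3e5 km/s = 210000 km/s
Propagation delay = 3392 / 210000 = 0.0162 s = 16.1524 ms
Processing delay = 3.6 ms
Total one-way latency = 19.7524 ms


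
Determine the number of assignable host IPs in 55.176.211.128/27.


Host bits = 32 - 27 = 5
Total addresses = 2^5 = 32
Usable = total - 2 (network and broadcast)
Usable hosts: 30


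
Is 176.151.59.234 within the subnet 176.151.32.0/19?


Subnet network: 176.151.32.0
Test IP AND mask: 176.151.32.0
Yes, 176.151.59.234 is in 176.151.32.0/19


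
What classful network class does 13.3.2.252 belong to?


First octet: 13
Binary: 00001101
0xxxxxxx -> Class A (1-126)
Class A, default mask 255.0.0.0 (/8)


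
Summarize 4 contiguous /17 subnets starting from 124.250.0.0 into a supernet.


Original prefix: /17
Number of subnets: 4 = 2^2
New prefix = 17 - 2 = 15
Supernet: 124.250.0.0/15


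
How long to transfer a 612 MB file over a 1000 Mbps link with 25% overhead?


Effective throughput = 1000 * (1 - 25/100) = 750 Mbps
File size in Mb = 612 * 8 = 4896 Mb
Time = 4896 / 750
Time = 6.528 seconds


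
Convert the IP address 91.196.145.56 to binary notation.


91 = 01011011
196 = 11000100
145 = 10010001
56 = 00111000
Binary: 01011011.11000100.10010001.00111000


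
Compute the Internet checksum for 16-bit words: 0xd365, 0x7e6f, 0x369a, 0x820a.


Sum all words (with carry folding):
+ 0xd365 = 0xd365
+ 0x7e6f = 0x51d5
+ 0x369a = 0x886f
+ 0x820a = 0x0a7a
One's complement: ~0x0a7a
Checksum = 0xf585


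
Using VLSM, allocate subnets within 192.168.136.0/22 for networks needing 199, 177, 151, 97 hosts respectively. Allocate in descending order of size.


199 hosts -> /24 (254 usable): 192.168.136.0/24
177 hosts -> /24 (254 usable): 192.168.137.0/24
151 hosts -> /24 (254 usable): 192.168.138.0/24
97 hosts -> /25 (126 usable): 192.168.139.0/25
Allocation: 192.168.136.0/24 (199 hosts, 254 usable); 192.168.137.0/24 (177 hosts, 254 usable); 192.168.138.0/24 (151 hosts, 254 usable); 192.168.139.0/25 (97 hosts, 126 usable)


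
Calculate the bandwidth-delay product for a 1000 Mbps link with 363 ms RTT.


BDP = bandwidth * RTT
= 1000 Mbps * 363 ms
= 1000 * 1e6 * 363 / 1000 bits
= 363000000 bits
= 45375000 bytes
= 44311.5234 KB
BDP = 363000000 bits (45375000 bytes)


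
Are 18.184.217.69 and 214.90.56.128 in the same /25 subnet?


Mask: 255.255.255.128
18.184.217.69 AND mask = 18.184.217.0
214.90.56.128 AND mask = 214.90.56.128
No, different subnets (18.184.217.0 vs 214.90.56.128)


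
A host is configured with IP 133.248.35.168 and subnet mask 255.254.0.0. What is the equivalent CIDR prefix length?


Binary: 11111111.11111110.00000000.00000000
Count leading 1s
Prefix: /15


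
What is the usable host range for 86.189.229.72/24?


Network: 86.189.229.0
Broadcast: 86.189.229.255
First usable = network + 1
Last usable = broadcast - 1
Range: 86.189.229.1 to 86.189.229.254


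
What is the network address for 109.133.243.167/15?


IP:   01101101.10000101.11110011.10100111
Mask: 11111111.11111110.00000000.00000000
AND operation:
Net:  01101101.10000100.00000000.00000000
Network: 109.132.0.0/15


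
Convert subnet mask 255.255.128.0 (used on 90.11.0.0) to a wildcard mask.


Subnet mask: 255.255.128.0
Wildcard = 255.255.255.255 - subnet mask
255 - 255 = 0
255 - 255 = 0
255 - 128 = 127
255 - 0 = 255
Wildcard: 0.0.127.255


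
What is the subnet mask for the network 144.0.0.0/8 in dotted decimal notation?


/8 means 8 network bits, 24 host bits
Binary: 11111111000000000000000000000000
Mask: 255.0.0.0


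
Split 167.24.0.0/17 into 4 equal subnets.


New prefix = 17 + 2 = 19
Each subnet has 8192 addresses
  167.24.0.0/19
  167.24.32.0/19
  167.24.64.0/19
  167.24.96.0/19
Subnets: 167.24.0.0/19, 167.24.32.0/19, 167.24.64.0/19, 167.24.96.0/19


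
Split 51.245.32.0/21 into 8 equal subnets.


New prefix = 21 + 3 = 24
Each subnet has 256 addresses
  51.245.32.0/24
  51.245.33.0/24
  51.245.34.0/24
  51.245.35.0/24
  51.245.36.0/24
  51.245.37.0/24
  51.245.38.0/24
  51.245.39.0/24
Subnets: 51.245.32.0/24, 51.245.33.0/24, 51.245.34.0/24, 51.245.35.0/24, 51.245.36.0/24, 51.245.37.0/24, 51.245.38.0/24, 51.245.39.0/24


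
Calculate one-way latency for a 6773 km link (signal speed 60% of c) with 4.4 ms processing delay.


Speed = 0.6 * 3e5 km/s = 180000 km/s
Propagation delay = 6773 / 180000 = 0.0376 s = 37.6278 ms
Processing delay = 4.4 ms
Total one-way latency = 42.0278 ms
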